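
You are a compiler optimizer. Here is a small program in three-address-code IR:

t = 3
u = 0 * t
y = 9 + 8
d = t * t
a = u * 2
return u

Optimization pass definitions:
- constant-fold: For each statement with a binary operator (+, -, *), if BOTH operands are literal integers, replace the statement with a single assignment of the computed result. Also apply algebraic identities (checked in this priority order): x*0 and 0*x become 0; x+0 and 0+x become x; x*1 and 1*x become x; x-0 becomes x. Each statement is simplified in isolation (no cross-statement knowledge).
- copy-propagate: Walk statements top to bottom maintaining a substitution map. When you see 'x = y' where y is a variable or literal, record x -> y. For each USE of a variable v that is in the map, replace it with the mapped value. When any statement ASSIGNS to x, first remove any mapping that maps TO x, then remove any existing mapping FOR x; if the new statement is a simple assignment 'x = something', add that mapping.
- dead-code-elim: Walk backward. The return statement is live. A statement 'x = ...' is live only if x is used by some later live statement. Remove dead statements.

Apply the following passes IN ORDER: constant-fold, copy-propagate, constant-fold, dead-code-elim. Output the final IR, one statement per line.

Answer: return 0

Derivation:
Initial IR:
  t = 3
  u = 0 * t
  y = 9 + 8
  d = t * t
  a = u * 2
  return u
After constant-fold (6 stmts):
  t = 3
  u = 0
  y = 17
  d = t * t
  a = u * 2
  return u
After copy-propagate (6 stmts):
  t = 3
  u = 0
  y = 17
  d = 3 * 3
  a = 0 * 2
  return 0
After constant-fold (6 stmts):
  t = 3
  u = 0
  y = 17
  d = 9
  a = 0
  return 0
After dead-code-elim (1 stmts):
  return 0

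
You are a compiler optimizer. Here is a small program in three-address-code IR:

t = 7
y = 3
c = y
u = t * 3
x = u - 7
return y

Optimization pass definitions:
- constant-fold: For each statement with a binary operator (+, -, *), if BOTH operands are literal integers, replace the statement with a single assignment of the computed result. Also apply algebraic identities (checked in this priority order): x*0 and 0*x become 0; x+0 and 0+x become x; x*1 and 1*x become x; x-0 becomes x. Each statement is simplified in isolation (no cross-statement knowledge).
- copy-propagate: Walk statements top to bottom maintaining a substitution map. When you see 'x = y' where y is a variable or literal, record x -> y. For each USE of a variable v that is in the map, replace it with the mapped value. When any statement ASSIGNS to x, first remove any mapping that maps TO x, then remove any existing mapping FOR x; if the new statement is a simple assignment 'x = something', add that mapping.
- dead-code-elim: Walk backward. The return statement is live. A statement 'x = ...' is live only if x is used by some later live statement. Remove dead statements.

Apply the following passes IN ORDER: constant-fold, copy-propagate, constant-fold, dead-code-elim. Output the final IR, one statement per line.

Initial IR:
  t = 7
  y = 3
  c = y
  u = t * 3
  x = u - 7
  return y
After constant-fold (6 stmts):
  t = 7
  y = 3
  c = y
  u = t * 3
  x = u - 7
  return y
After copy-propagate (6 stmts):
  t = 7
  y = 3
  c = 3
  u = 7 * 3
  x = u - 7
  return 3
After constant-fold (6 stmts):
  t = 7
  y = 3
  c = 3
  u = 21
  x = u - 7
  return 3
After dead-code-elim (1 stmts):
  return 3

Answer: return 3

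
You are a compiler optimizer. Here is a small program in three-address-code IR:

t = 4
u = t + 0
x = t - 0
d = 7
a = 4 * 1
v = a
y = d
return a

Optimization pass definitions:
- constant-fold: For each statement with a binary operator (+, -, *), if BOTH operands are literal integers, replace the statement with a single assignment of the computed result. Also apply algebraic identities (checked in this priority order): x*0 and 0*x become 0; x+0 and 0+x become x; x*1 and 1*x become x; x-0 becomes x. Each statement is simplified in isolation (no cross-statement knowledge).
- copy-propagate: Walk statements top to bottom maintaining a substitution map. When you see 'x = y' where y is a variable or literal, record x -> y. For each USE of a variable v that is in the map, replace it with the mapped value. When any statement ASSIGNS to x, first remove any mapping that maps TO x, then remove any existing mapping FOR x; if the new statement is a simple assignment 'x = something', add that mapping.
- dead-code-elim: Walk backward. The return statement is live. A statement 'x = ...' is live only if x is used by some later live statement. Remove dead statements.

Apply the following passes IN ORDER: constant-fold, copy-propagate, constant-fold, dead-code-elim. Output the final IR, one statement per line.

Initial IR:
  t = 4
  u = t + 0
  x = t - 0
  d = 7
  a = 4 * 1
  v = a
  y = d
  return a
After constant-fold (8 stmts):
  t = 4
  u = t
  x = t
  d = 7
  a = 4
  v = a
  y = d
  return a
After copy-propagate (8 stmts):
  t = 4
  u = 4
  x = 4
  d = 7
  a = 4
  v = 4
  y = 7
  return 4
After constant-fold (8 stmts):
  t = 4
  u = 4
  x = 4
  d = 7
  a = 4
  v = 4
  y = 7
  return 4
After dead-code-elim (1 stmts):
  return 4

Answer: return 4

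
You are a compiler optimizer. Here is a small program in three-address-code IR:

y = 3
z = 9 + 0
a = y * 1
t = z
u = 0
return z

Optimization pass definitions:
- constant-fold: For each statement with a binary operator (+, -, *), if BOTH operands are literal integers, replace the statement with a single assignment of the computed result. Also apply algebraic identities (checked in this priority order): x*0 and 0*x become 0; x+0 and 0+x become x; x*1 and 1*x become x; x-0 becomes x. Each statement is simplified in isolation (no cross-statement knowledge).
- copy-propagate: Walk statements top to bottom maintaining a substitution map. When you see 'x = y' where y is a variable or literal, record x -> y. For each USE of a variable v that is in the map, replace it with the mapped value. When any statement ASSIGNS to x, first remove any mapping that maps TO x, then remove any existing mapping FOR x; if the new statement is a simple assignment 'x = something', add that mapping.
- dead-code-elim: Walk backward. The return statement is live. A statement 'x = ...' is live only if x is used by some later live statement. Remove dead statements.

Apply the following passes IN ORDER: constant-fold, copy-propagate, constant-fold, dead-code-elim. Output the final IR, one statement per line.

Answer: return 9

Derivation:
Initial IR:
  y = 3
  z = 9 + 0
  a = y * 1
  t = z
  u = 0
  return z
After constant-fold (6 stmts):
  y = 3
  z = 9
  a = y
  t = z
  u = 0
  return z
After copy-propagate (6 stmts):
  y = 3
  z = 9
  a = 3
  t = 9
  u = 0
  return 9
After constant-fold (6 stmts):
  y = 3
  z = 9
  a = 3
  t = 9
  u = 0
  return 9
After dead-code-elim (1 stmts):
  return 9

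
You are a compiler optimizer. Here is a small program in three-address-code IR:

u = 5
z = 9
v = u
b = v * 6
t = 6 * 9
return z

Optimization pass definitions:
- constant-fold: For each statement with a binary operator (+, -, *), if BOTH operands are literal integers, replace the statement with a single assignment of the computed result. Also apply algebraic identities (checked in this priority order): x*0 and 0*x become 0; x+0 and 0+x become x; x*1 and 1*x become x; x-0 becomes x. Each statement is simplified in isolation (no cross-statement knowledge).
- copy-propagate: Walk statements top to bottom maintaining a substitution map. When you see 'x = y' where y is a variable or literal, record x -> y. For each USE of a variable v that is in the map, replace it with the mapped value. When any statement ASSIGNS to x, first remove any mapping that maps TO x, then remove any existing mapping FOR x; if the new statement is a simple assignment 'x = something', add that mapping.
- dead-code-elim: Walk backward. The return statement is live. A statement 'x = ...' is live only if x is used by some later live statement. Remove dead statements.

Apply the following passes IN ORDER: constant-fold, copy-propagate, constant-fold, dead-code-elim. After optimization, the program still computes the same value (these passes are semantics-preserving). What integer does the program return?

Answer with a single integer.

Initial IR:
  u = 5
  z = 9
  v = u
  b = v * 6
  t = 6 * 9
  return z
After constant-fold (6 stmts):
  u = 5
  z = 9
  v = u
  b = v * 6
  t = 54
  return z
After copy-propagate (6 stmts):
  u = 5
  z = 9
  v = 5
  b = 5 * 6
  t = 54
  return 9
After constant-fold (6 stmts):
  u = 5
  z = 9
  v = 5
  b = 30
  t = 54
  return 9
After dead-code-elim (1 stmts):
  return 9
Evaluate:
  u = 5  =>  u = 5
  z = 9  =>  z = 9
  v = u  =>  v = 5
  b = v * 6  =>  b = 30
  t = 6 * 9  =>  t = 54
  return z = 9

Answer: 9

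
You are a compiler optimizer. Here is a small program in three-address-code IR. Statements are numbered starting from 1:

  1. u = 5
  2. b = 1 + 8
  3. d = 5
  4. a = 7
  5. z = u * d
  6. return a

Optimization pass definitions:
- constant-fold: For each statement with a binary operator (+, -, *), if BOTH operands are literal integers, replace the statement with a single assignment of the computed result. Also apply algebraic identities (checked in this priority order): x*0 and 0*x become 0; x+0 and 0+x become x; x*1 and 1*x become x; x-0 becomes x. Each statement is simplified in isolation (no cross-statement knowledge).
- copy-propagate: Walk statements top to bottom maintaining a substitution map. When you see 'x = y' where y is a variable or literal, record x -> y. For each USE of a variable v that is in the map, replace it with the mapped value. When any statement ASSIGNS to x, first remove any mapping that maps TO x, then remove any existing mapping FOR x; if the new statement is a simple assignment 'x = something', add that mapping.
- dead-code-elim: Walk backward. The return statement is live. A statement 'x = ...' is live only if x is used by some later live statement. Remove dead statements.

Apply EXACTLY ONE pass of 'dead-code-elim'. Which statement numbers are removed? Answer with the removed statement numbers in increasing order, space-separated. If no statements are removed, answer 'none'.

Answer: 1 2 3 5

Derivation:
Backward liveness scan:
Stmt 1 'u = 5': DEAD (u not in live set [])
Stmt 2 'b = 1 + 8': DEAD (b not in live set [])
Stmt 3 'd = 5': DEAD (d not in live set [])
Stmt 4 'a = 7': KEEP (a is live); live-in = []
Stmt 5 'z = u * d': DEAD (z not in live set ['a'])
Stmt 6 'return a': KEEP (return); live-in = ['a']
Removed statement numbers: [1, 2, 3, 5]
Surviving IR:
  a = 7
  return a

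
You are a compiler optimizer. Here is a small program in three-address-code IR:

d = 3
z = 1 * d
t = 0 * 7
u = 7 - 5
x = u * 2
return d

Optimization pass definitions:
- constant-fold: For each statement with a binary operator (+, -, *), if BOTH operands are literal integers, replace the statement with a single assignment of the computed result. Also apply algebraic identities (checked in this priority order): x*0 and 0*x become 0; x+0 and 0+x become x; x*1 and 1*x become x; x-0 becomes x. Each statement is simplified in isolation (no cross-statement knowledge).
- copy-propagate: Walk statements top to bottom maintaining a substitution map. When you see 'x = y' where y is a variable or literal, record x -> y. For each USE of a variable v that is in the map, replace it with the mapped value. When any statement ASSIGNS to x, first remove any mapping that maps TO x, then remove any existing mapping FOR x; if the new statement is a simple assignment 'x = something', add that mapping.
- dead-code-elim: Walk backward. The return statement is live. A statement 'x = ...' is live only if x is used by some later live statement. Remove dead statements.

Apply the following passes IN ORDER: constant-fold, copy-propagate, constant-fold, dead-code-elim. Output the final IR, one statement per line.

Answer: return 3

Derivation:
Initial IR:
  d = 3
  z = 1 * d
  t = 0 * 7
  u = 7 - 5
  x = u * 2
  return d
After constant-fold (6 stmts):
  d = 3
  z = d
  t = 0
  u = 2
  x = u * 2
  return d
After copy-propagate (6 stmts):
  d = 3
  z = 3
  t = 0
  u = 2
  x = 2 * 2
  return 3
After constant-fold (6 stmts):
  d = 3
  z = 3
  t = 0
  u = 2
  x = 4
  return 3
After dead-code-elim (1 stmts):
  return 3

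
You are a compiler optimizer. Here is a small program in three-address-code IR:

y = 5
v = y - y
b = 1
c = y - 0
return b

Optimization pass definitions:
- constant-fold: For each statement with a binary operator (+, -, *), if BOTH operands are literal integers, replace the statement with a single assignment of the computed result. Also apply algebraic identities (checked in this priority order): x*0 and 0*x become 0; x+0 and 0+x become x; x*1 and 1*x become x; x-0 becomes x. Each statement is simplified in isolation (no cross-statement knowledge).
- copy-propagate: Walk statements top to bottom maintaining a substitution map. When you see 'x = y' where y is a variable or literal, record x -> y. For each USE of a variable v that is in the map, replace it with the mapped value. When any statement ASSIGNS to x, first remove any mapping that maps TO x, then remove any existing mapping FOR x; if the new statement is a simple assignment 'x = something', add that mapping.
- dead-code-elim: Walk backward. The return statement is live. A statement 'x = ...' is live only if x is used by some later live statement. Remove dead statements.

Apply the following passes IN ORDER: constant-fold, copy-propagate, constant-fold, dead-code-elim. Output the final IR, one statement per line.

Answer: return 1

Derivation:
Initial IR:
  y = 5
  v = y - y
  b = 1
  c = y - 0
  return b
After constant-fold (5 stmts):
  y = 5
  v = y - y
  b = 1
  c = y
  return b
After copy-propagate (5 stmts):
  y = 5
  v = 5 - 5
  b = 1
  c = 5
  return 1
After constant-fold (5 stmts):
  y = 5
  v = 0
  b = 1
  c = 5
  return 1
After dead-code-elim (1 stmts):
  return 1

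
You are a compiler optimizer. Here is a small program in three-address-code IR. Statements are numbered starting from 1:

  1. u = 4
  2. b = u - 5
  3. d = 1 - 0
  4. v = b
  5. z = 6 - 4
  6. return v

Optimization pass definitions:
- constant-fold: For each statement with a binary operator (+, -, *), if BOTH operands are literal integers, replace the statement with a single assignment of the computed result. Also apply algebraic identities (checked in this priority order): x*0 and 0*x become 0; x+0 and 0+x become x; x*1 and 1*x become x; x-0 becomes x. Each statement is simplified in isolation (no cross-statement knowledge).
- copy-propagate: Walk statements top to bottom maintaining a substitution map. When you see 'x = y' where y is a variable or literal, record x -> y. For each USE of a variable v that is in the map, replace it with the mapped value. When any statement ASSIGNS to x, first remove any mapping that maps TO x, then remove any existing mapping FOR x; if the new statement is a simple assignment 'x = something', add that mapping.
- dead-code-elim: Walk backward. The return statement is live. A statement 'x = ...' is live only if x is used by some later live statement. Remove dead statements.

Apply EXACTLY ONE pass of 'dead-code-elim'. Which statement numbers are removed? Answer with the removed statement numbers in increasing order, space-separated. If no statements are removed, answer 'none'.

Backward liveness scan:
Stmt 1 'u = 4': KEEP (u is live); live-in = []
Stmt 2 'b = u - 5': KEEP (b is live); live-in = ['u']
Stmt 3 'd = 1 - 0': DEAD (d not in live set ['b'])
Stmt 4 'v = b': KEEP (v is live); live-in = ['b']
Stmt 5 'z = 6 - 4': DEAD (z not in live set ['v'])
Stmt 6 'return v': KEEP (return); live-in = ['v']
Removed statement numbers: [3, 5]
Surviving IR:
  u = 4
  b = u - 5
  v = b
  return v

Answer: 3 5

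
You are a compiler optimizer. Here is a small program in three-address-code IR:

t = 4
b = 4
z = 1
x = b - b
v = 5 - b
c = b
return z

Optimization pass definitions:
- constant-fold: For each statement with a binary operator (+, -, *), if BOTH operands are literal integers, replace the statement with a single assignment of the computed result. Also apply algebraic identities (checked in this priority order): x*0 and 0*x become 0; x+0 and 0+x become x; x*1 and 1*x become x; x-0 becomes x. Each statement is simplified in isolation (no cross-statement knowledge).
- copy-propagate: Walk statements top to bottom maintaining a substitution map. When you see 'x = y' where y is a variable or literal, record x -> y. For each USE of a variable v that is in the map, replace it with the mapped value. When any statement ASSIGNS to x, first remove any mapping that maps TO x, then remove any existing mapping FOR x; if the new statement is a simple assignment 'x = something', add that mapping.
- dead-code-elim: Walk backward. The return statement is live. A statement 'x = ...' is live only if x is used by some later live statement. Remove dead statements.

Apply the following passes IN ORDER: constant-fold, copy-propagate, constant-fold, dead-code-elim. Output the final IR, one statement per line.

Answer: return 1

Derivation:
Initial IR:
  t = 4
  b = 4
  z = 1
  x = b - b
  v = 5 - b
  c = b
  return z
After constant-fold (7 stmts):
  t = 4
  b = 4
  z = 1
  x = b - b
  v = 5 - b
  c = b
  return z
After copy-propagate (7 stmts):
  t = 4
  b = 4
  z = 1
  x = 4 - 4
  v = 5 - 4
  c = 4
  return 1
After constant-fold (7 stmts):
  t = 4
  b = 4
  z = 1
  x = 0
  v = 1
  c = 4
  return 1
After dead-code-elim (1 stmts):
  return 1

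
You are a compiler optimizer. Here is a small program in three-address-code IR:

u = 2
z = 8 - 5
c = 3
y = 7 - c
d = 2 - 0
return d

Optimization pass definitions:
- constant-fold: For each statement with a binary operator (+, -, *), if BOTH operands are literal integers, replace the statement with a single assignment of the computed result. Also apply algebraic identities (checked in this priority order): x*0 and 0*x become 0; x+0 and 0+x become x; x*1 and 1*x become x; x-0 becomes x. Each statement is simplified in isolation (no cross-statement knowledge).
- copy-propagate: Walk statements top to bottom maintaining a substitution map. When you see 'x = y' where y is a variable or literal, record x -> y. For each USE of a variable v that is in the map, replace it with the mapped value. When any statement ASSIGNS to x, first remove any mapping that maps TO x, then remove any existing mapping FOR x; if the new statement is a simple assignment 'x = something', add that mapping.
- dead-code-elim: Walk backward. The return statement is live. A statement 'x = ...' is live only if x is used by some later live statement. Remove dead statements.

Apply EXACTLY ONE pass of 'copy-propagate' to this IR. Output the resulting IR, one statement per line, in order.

Applying copy-propagate statement-by-statement:
  [1] u = 2  (unchanged)
  [2] z = 8 - 5  (unchanged)
  [3] c = 3  (unchanged)
  [4] y = 7 - c  -> y = 7 - 3
  [5] d = 2 - 0  (unchanged)
  [6] return d  (unchanged)
Result (6 stmts):
  u = 2
  z = 8 - 5
  c = 3
  y = 7 - 3
  d = 2 - 0
  return d

Answer: u = 2
z = 8 - 5
c = 3
y = 7 - 3
d = 2 - 0
return d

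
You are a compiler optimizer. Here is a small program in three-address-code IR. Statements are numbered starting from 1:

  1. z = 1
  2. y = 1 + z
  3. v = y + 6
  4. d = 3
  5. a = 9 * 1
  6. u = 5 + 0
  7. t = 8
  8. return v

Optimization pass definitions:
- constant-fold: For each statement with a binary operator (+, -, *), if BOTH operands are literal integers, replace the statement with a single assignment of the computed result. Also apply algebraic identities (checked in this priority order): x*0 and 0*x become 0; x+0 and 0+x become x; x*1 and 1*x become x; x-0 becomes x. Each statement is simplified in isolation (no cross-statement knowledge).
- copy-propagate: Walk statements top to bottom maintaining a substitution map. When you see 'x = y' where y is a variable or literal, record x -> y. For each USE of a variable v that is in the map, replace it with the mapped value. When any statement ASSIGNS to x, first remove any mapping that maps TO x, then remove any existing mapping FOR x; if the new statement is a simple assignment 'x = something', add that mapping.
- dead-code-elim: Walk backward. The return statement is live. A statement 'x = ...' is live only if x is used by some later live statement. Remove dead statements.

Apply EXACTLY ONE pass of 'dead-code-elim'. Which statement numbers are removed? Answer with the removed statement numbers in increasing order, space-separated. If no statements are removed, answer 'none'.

Answer: 4 5 6 7

Derivation:
Backward liveness scan:
Stmt 1 'z = 1': KEEP (z is live); live-in = []
Stmt 2 'y = 1 + z': KEEP (y is live); live-in = ['z']
Stmt 3 'v = y + 6': KEEP (v is live); live-in = ['y']
Stmt 4 'd = 3': DEAD (d not in live set ['v'])
Stmt 5 'a = 9 * 1': DEAD (a not in live set ['v'])
Stmt 6 'u = 5 + 0': DEAD (u not in live set ['v'])
Stmt 7 't = 8': DEAD (t not in live set ['v'])
Stmt 8 'return v': KEEP (return); live-in = ['v']
Removed statement numbers: [4, 5, 6, 7]
Surviving IR:
  z = 1
  y = 1 + z
  v = y + 6
  return v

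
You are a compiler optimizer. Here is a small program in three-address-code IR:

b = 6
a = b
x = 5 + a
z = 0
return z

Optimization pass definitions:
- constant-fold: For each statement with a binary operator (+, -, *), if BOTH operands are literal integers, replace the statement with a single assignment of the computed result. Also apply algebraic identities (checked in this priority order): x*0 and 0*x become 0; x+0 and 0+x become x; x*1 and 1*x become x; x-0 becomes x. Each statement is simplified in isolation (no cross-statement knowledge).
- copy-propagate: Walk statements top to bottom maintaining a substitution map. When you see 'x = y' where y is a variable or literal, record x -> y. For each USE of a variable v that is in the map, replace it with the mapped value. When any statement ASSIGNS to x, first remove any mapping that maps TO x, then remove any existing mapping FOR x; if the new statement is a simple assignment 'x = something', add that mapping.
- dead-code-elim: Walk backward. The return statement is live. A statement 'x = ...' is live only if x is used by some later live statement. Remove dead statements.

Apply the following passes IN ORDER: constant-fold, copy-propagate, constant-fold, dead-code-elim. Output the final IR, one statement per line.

Answer: return 0

Derivation:
Initial IR:
  b = 6
  a = b
  x = 5 + a
  z = 0
  return z
After constant-fold (5 stmts):
  b = 6
  a = b
  x = 5 + a
  z = 0
  return z
After copy-propagate (5 stmts):
  b = 6
  a = 6
  x = 5 + 6
  z = 0
  return 0
After constant-fold (5 stmts):
  b = 6
  a = 6
  x = 11
  z = 0
  return 0
After dead-code-elim (1 stmts):
  return 0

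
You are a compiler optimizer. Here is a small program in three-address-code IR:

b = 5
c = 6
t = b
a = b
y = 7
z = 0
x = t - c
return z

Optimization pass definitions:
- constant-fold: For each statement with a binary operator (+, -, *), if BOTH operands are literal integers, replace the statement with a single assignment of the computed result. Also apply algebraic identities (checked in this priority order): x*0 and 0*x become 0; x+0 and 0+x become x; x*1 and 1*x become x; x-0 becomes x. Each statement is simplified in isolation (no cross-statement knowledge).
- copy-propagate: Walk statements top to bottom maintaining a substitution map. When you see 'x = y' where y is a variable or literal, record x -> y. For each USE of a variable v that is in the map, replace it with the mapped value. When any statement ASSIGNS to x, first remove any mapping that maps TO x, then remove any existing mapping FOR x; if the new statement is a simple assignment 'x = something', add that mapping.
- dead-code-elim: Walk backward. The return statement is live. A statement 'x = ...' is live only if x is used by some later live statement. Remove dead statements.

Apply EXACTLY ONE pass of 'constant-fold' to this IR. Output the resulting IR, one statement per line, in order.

Applying constant-fold statement-by-statement:
  [1] b = 5  (unchanged)
  [2] c = 6  (unchanged)
  [3] t = b  (unchanged)
  [4] a = b  (unchanged)
  [5] y = 7  (unchanged)
  [6] z = 0  (unchanged)
  [7] x = t - c  (unchanged)
  [8] return z  (unchanged)
Result (8 stmts):
  b = 5
  c = 6
  t = b
  a = b
  y = 7
  z = 0
  x = t - c
  return z

Answer: b = 5
c = 6
t = b
a = b
y = 7
z = 0
x = t - c
return z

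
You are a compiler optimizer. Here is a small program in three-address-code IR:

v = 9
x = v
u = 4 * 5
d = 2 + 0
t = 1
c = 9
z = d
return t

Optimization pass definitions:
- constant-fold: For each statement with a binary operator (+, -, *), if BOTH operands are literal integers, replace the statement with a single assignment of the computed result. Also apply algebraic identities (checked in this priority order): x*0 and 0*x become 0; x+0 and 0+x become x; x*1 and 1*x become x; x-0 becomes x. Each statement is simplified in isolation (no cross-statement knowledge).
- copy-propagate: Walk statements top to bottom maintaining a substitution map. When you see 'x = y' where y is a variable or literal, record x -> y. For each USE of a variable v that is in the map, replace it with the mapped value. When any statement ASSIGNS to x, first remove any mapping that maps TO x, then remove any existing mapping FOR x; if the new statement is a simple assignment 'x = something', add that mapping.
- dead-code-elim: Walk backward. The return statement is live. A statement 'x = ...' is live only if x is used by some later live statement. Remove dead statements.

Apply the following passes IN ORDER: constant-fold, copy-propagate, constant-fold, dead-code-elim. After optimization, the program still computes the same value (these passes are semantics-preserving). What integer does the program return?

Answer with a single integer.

Answer: 1

Derivation:
Initial IR:
  v = 9
  x = v
  u = 4 * 5
  d = 2 + 0
  t = 1
  c = 9
  z = d
  return t
After constant-fold (8 stmts):
  v = 9
  x = v
  u = 20
  d = 2
  t = 1
  c = 9
  z = d
  return t
After copy-propagate (8 stmts):
  v = 9
  x = 9
  u = 20
  d = 2
  t = 1
  c = 9
  z = 2
  return 1
After constant-fold (8 stmts):
  v = 9
  x = 9
  u = 20
  d = 2
  t = 1
  c = 9
  z = 2
  return 1
After dead-code-elim (1 stmts):
  return 1
Evaluate:
  v = 9  =>  v = 9
  x = v  =>  x = 9
  u = 4 * 5  =>  u = 20
  d = 2 + 0  =>  d = 2
  t = 1  =>  t = 1
  c = 9  =>  c = 9
  z = d  =>  z = 2
  return t = 1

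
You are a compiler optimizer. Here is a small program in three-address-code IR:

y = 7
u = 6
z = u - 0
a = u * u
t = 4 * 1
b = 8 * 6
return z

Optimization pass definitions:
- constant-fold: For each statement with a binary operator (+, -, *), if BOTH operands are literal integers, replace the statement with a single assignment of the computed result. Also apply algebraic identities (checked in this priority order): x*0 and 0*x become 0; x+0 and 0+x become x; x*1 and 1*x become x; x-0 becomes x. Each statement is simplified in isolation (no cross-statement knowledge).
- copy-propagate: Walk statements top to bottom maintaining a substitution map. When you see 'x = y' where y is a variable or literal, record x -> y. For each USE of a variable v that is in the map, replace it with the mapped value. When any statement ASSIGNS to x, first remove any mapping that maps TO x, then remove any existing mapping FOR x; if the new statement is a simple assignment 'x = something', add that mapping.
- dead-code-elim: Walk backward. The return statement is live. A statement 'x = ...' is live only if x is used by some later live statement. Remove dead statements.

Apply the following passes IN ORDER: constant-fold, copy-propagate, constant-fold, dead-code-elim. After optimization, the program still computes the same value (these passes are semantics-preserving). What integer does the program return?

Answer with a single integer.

Initial IR:
  y = 7
  u = 6
  z = u - 0
  a = u * u
  t = 4 * 1
  b = 8 * 6
  return z
After constant-fold (7 stmts):
  y = 7
  u = 6
  z = u
  a = u * u
  t = 4
  b = 48
  return z
After copy-propagate (7 stmts):
  y = 7
  u = 6
  z = 6
  a = 6 * 6
  t = 4
  b = 48
  return 6
After constant-fold (7 stmts):
  y = 7
  u = 6
  z = 6
  a = 36
  t = 4
  b = 48
  return 6
After dead-code-elim (1 stmts):
  return 6
Evaluate:
  y = 7  =>  y = 7
  u = 6  =>  u = 6
  z = u - 0  =>  z = 6
  a = u * u  =>  a = 36
  t = 4 * 1  =>  t = 4
  b = 8 * 6  =>  b = 48
  return z = 6

Answer: 6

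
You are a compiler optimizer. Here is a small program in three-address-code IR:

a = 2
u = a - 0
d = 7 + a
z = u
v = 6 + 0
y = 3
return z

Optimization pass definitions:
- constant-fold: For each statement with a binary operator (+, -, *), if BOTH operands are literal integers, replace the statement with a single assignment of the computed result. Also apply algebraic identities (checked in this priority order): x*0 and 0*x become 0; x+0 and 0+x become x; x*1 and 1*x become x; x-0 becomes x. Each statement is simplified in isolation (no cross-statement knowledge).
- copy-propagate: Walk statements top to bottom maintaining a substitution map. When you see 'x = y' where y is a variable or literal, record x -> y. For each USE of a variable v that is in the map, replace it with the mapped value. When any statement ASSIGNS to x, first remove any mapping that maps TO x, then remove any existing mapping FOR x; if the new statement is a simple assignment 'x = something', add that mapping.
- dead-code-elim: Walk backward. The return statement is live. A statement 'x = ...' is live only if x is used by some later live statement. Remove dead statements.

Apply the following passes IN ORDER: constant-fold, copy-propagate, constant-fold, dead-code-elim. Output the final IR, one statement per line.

Initial IR:
  a = 2
  u = a - 0
  d = 7 + a
  z = u
  v = 6 + 0
  y = 3
  return z
After constant-fold (7 stmts):
  a = 2
  u = a
  d = 7 + a
  z = u
  v = 6
  y = 3
  return z
After copy-propagate (7 stmts):
  a = 2
  u = 2
  d = 7 + 2
  z = 2
  v = 6
  y = 3
  return 2
After constant-fold (7 stmts):
  a = 2
  u = 2
  d = 9
  z = 2
  v = 6
  y = 3
  return 2
After dead-code-elim (1 stmts):
  return 2

Answer: return 2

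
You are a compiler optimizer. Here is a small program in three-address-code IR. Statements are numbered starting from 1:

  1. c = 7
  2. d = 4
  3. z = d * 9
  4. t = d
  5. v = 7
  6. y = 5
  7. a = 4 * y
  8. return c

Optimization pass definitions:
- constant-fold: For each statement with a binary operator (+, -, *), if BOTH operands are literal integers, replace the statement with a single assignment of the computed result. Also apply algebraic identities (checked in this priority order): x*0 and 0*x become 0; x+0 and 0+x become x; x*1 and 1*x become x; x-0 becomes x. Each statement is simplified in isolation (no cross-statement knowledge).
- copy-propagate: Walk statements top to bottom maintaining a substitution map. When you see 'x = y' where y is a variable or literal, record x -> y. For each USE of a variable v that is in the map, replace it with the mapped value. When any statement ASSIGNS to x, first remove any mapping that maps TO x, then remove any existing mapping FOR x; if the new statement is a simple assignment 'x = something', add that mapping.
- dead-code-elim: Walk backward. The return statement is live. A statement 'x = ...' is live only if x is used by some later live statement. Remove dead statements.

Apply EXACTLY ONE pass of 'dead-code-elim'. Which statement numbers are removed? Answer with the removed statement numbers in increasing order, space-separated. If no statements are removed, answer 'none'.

Backward liveness scan:
Stmt 1 'c = 7': KEEP (c is live); live-in = []
Stmt 2 'd = 4': DEAD (d not in live set ['c'])
Stmt 3 'z = d * 9': DEAD (z not in live set ['c'])
Stmt 4 't = d': DEAD (t not in live set ['c'])
Stmt 5 'v = 7': DEAD (v not in live set ['c'])
Stmt 6 'y = 5': DEAD (y not in live set ['c'])
Stmt 7 'a = 4 * y': DEAD (a not in live set ['c'])
Stmt 8 'return c': KEEP (return); live-in = ['c']
Removed statement numbers: [2, 3, 4, 5, 6, 7]
Surviving IR:
  c = 7
  return c

Answer: 2 3 4 5 6 7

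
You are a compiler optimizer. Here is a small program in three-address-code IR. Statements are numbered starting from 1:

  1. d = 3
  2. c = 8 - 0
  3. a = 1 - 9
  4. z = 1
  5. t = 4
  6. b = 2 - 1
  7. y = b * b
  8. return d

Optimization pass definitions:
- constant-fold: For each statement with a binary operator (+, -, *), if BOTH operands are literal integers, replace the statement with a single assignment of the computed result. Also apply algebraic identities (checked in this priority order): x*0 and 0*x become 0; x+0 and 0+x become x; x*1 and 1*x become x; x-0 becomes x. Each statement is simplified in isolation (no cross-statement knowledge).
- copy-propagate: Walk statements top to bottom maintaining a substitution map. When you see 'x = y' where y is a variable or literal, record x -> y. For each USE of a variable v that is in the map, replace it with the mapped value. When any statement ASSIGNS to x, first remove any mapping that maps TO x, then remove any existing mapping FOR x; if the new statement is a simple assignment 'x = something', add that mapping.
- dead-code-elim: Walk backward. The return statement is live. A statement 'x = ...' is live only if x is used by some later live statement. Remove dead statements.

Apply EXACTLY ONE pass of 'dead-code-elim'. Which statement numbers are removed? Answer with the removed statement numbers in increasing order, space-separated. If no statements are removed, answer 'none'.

Answer: 2 3 4 5 6 7

Derivation:
Backward liveness scan:
Stmt 1 'd = 3': KEEP (d is live); live-in = []
Stmt 2 'c = 8 - 0': DEAD (c not in live set ['d'])
Stmt 3 'a = 1 - 9': DEAD (a not in live set ['d'])
Stmt 4 'z = 1': DEAD (z not in live set ['d'])
Stmt 5 't = 4': DEAD (t not in live set ['d'])
Stmt 6 'b = 2 - 1': DEAD (b not in live set ['d'])
Stmt 7 'y = b * b': DEAD (y not in live set ['d'])
Stmt 8 'return d': KEEP (return); live-in = ['d']
Removed statement numbers: [2, 3, 4, 5, 6, 7]
Surviving IR:
  d = 3
  return d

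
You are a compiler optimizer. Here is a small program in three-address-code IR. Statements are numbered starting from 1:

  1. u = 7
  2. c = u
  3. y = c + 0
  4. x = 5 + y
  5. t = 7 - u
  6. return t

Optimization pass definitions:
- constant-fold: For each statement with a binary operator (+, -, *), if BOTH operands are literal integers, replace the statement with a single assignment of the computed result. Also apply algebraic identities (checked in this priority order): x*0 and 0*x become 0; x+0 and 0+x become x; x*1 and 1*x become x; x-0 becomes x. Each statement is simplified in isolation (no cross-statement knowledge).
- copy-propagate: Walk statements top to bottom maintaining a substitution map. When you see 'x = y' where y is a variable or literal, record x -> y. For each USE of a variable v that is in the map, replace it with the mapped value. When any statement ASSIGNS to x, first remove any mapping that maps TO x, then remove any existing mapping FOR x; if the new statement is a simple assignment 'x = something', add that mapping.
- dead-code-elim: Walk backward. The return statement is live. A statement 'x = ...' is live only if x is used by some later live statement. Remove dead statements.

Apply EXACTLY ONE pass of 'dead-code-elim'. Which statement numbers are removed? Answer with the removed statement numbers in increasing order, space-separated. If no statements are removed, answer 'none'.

Answer: 2 3 4

Derivation:
Backward liveness scan:
Stmt 1 'u = 7': KEEP (u is live); live-in = []
Stmt 2 'c = u': DEAD (c not in live set ['u'])
Stmt 3 'y = c + 0': DEAD (y not in live set ['u'])
Stmt 4 'x = 5 + y': DEAD (x not in live set ['u'])
Stmt 5 't = 7 - u': KEEP (t is live); live-in = ['u']
Stmt 6 'return t': KEEP (return); live-in = ['t']
Removed statement numbers: [2, 3, 4]
Surviving IR:
  u = 7
  t = 7 - u
  return t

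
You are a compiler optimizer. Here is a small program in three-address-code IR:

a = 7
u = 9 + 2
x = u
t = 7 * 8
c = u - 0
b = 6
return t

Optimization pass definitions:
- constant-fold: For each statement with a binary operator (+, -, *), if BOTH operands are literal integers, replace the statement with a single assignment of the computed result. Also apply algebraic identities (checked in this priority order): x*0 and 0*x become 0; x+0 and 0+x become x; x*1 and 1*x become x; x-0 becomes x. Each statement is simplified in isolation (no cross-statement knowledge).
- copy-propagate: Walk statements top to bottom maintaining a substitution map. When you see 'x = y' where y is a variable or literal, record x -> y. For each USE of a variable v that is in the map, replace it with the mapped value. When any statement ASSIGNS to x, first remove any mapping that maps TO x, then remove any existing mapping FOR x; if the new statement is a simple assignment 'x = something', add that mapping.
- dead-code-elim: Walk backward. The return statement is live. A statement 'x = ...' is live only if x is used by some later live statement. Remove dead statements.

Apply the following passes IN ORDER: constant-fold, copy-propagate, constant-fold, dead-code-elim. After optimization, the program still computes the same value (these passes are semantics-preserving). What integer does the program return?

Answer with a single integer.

Answer: 56

Derivation:
Initial IR:
  a = 7
  u = 9 + 2
  x = u
  t = 7 * 8
  c = u - 0
  b = 6
  return t
After constant-fold (7 stmts):
  a = 7
  u = 11
  x = u
  t = 56
  c = u
  b = 6
  return t
After copy-propagate (7 stmts):
  a = 7
  u = 11
  x = 11
  t = 56
  c = 11
  b = 6
  return 56
After constant-fold (7 stmts):
  a = 7
  u = 11
  x = 11
  t = 56
  c = 11
  b = 6
  return 56
After dead-code-elim (1 stmts):
  return 56
Evaluate:
  a = 7  =>  a = 7
  u = 9 + 2  =>  u = 11
  x = u  =>  x = 11
  t = 7 * 8  =>  t = 56
  c = u - 0  =>  c = 11
  b = 6  =>  b = 6
  return t = 56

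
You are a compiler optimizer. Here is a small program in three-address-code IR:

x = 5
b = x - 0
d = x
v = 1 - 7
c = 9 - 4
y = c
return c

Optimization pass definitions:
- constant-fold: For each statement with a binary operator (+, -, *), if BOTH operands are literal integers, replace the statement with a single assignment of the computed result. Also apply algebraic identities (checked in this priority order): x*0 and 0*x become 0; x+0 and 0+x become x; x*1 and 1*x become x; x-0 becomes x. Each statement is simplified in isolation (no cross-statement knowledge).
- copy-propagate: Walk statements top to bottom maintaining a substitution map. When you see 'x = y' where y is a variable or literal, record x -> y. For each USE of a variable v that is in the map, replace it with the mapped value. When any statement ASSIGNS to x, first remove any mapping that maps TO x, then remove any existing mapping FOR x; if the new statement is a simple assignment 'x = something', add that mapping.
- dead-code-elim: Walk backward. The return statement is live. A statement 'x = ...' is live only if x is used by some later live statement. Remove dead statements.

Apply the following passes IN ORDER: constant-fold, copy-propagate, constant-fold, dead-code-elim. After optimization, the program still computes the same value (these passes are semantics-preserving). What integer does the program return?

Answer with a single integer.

Answer: 5

Derivation:
Initial IR:
  x = 5
  b = x - 0
  d = x
  v = 1 - 7
  c = 9 - 4
  y = c
  return c
After constant-fold (7 stmts):
  x = 5
  b = x
  d = x
  v = -6
  c = 5
  y = c
  return c
After copy-propagate (7 stmts):
  x = 5
  b = 5
  d = 5
  v = -6
  c = 5
  y = 5
  return 5
After constant-fold (7 stmts):
  x = 5
  b = 5
  d = 5
  v = -6
  c = 5
  y = 5
  return 5
After dead-code-elim (1 stmts):
  return 5
Evaluate:
  x = 5  =>  x = 5
  b = x - 0  =>  b = 5
  d = x  =>  d = 5
  v = 1 - 7  =>  v = -6
  c = 9 - 4  =>  c = 5
  y = c  =>  y = 5
  return c = 5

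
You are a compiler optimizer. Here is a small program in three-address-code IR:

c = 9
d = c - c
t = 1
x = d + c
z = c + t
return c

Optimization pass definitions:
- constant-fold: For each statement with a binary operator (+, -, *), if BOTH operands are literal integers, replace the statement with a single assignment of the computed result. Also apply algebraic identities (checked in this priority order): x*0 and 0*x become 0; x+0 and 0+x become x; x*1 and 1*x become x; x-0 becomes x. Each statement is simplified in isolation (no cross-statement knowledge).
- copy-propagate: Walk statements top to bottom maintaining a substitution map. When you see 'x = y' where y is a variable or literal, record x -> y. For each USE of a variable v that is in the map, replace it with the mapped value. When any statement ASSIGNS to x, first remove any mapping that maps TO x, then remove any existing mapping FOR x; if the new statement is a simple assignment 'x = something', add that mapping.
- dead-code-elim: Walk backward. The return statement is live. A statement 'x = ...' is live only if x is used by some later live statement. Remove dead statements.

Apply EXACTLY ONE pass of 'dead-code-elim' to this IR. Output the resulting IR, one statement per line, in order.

Answer: c = 9
return c

Derivation:
Applying dead-code-elim statement-by-statement:
  [6] return c  -> KEEP (return); live=['c']
  [5] z = c + t  -> DEAD (z not live)
  [4] x = d + c  -> DEAD (x not live)
  [3] t = 1  -> DEAD (t not live)
  [2] d = c - c  -> DEAD (d not live)
  [1] c = 9  -> KEEP; live=[]
Result (2 stmts):
  c = 9
  return c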